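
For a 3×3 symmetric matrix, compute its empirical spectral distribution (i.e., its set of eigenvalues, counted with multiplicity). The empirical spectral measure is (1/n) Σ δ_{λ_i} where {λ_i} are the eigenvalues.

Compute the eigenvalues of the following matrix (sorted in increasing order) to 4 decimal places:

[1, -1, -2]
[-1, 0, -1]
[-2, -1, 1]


Since M is real symmetric, all three eigenvalues are real; they are the roots of det(λI − M) = λ³ − (tr M) λ² + s λ − det M, where s is the sum of the principal 2×2 minors.
tr M = 1 + 0 + 1 = 2.
s = (1·0 − (-1)²) + (1·1 − (-2)²) + (0·1 − (-1)²) = -1 + (-3) + (-1) = -5.
det M (expand along row 1) = 1·(-1) − (-1)·(-3) + (-2)·1 = -6.
Characteristic polynomial: λ³ − 2λ² − 5λ + 6 = 0.
Substitute λ = y + (tr M)/3 = y + 0.666667 to remove the quadratic term: y³ + p·y + q = 0 with p = s − (tr M)²/3 = -6.333333 and q = −2(tr M)³/27 + (tr M)·s/3 − det M = 2.074074.
Three real roots ⇒ use the trigonometric (Viète) form: r = 2√(−p/3) = 2.905933, φ = arccos(3q/(p·r)) = arccos(-0.338086) = 1.915679 rad.
y_k = r·cos(φ/3 − 2πk/3) for k = 0, 1, 2 gives y = 2.333333, 0.333333, -2.666667.
λ_k = y_k + 0.666667 gives λ = 3.0000, 1.0000, -2.0000 (check: the sum is 2.0000 = tr M).

Eigenvalues sorted in increasing order: [-2.0000, 1.0000, 3.0000].


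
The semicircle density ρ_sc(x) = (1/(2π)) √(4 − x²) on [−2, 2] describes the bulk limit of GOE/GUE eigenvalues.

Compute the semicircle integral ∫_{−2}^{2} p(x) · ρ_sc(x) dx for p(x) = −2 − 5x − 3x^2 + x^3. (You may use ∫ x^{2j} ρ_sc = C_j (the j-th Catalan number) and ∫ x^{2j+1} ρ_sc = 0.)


Write p(x) = Σ a_i x^i, split into monomials and integrate each against ρ_sc separately.
Using ∫ x^{2j} ρ_sc = C_j = (1/(j+1)) C(2j, j) (Catalan numbers) and ∫ x^{2j+1} ρ_sc = 0 (odd monomials vanish by symmetry):
  i = 0 (even): a_0 · C_{0} = -2 · 1 = -2
  i = 1 (odd): ∫ x^1 ρ_sc = 0 (vanishes)
  i = 2 (even): a_2 · C_{1} = -3 · 1 = -3
  i = 3 (odd): ∫ x^3 ρ_sc = 0 (vanishes)

Summing the contributions: ∫_{−2}^{2} p(x) ρ_sc(x) dx = (-2) + (-3) = -5.


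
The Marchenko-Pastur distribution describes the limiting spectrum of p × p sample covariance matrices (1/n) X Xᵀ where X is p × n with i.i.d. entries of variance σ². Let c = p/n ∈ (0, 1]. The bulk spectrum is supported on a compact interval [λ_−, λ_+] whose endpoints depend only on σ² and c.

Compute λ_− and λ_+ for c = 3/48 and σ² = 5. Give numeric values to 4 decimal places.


c = 3/48 = 0.062500; √c = 0.250000.
λ_− = σ² (1 − √c)² = 5 · (1 − 0.250000)² = 5 · (0.750000)² = 2.812500.
λ_+ = σ² (1 + √c)² = 5 · (1 + 0.250000)² = 5 · (1.250000)² = 7.812500.

Rounded to 4 decimal places: λ_− ≈ 2.8125, λ_+ ≈ 7.8125.


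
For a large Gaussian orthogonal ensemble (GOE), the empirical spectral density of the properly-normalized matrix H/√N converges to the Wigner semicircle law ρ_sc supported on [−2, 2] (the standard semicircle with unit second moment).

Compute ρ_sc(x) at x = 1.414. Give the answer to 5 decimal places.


ρ_sc(x) = (1/(2π)) √(4 − x²). With x = 1.414:
  4 − x² = 4 − (1.414)² = 4 − 1.999396 = 2.000604.
  √(4 − x²) = 1.414427.
  1/(2π) = 0.159155.
  ρ_sc(1.414) = 0.159155 · 1.414427 = 0.225113.

Rounded to 5 decimal places: ρ_sc(1.414) ≈ 0.22511.


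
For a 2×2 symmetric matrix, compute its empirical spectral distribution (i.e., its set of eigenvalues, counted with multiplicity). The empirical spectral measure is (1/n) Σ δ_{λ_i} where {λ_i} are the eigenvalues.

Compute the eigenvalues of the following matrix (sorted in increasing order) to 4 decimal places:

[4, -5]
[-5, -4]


Since M is real symmetric, both eigenvalues are real; they are the roots of det(λI − M) = λ² − (tr M) λ + det M.
tr M = 4 + (-4) = 0.
det M = 4·(-4) − (-5)² = -16 − 25 = -41.
Characteristic polynomial: λ² − 41 = 0.
Discriminant Δ = (tr M)² − 4·det M = 0 − (-164) = 164; √Δ = 12.806248.
λ = (tr M ± √Δ)/2 = (0 ± 12.806248)/2, giving (tr M − √Δ)/2 = -6.4031 and (tr M + √Δ)/2 = 6.4031.

Eigenvalues sorted in increasing order: [-6.4031, 6.4031].


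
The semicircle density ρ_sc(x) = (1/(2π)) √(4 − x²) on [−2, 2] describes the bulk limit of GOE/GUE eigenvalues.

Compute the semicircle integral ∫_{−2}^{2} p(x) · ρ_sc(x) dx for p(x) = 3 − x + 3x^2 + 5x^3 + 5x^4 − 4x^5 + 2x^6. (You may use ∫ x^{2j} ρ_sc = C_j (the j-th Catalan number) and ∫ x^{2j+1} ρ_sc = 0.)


Write p(x) = Σ a_i x^i, split into monomials and integrate each against ρ_sc separately.
Using ∫ x^{2j} ρ_sc = C_j = (1/(j+1)) C(2j, j) (Catalan numbers) and ∫ x^{2j+1} ρ_sc = 0 (odd monomials vanish by symmetry):
  i = 0 (even): a_0 · C_{0} = 3 · 1 = 3
  i = 1 (odd): ∫ x^1 ρ_sc = 0 (vanishes)
  i = 2 (even): a_2 · C_{1} = 3 · 1 = 3
  i = 3 (odd): ∫ x^3 ρ_sc = 0 (vanishes)
  i = 4 (even): a_4 · C_{2} = 5 · 2 = 10
  i = 5 (odd): ∫ x^5 ρ_sc = 0 (vanishes)
  i = 6 (even): a_6 · C_{3} = 2 · 5 = 10

Summing the contributions: ∫_{−2}^{2} p(x) ρ_sc(x) dx = 3 + 3 + 10 + 10 = 26.


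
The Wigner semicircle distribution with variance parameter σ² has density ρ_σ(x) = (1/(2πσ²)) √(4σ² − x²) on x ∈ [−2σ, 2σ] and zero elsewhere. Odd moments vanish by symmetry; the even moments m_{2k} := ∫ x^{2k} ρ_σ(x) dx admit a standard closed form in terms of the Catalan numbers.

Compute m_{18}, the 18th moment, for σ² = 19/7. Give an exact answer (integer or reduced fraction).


By the scaled semicircle moment identity, m_{2k} = σ^{2k} · C_k with k = 9.
C_9 = (1/(k+1)) · C(2k, k) = (1/10) · C(18, 9) = (1/10) · 48620 = 4862.
σ^{2k} = (σ²)^k = (19/7)^9 = 322687697779/40353607.

Therefore m_{18} = σ^{18} · C_9 = (322687697779/40353607) · 4862 = 1568907586601498/40353607.


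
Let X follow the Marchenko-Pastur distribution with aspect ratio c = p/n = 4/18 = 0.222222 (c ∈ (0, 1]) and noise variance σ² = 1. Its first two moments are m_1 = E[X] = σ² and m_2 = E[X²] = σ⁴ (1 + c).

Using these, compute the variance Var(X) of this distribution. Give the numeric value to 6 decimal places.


m_1 = E[X] = σ² = 1, so m_1² = 1.
m_2 = E[X²] = σ⁴ (1 + c) = 1 · (1 + 0.222222) = 1 · 1.222222 = 1.222222.
(Note m_2 − m_1² simplifies to c · σ⁴ = 0.222222 · 1.)

Var(X) = m_2 − m_1² = 1.222222 − 1 = 0.222222.


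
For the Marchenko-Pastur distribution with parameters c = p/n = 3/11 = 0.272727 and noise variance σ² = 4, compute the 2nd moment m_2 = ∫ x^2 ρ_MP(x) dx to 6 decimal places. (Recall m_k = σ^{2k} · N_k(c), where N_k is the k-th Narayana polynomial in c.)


E[X²] = σ⁴ (1 + c) (second MP moment). With σ² = 4 (so σ⁴ = 16) and c = 3/11 = 0.272727: E[X²] = 16 · (1 + 0.272727) = 16 · 1.272727.

So E[X^2] = 20.363636.


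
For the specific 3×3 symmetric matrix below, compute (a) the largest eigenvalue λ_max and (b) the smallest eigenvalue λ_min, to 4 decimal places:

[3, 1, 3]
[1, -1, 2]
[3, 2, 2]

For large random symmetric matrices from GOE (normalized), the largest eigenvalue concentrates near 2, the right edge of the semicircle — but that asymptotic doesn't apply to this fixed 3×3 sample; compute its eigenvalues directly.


Since M is real symmetric, all three eigenvalues are real; they are the roots of det(λI − M) = λ³ − (tr M) λ² + s λ − det M, where s is the sum of the principal 2×2 minors.
tr M = 3 + (-1) + 2 = 4.
s = (3·(-1) − 1²) + (3·2 − 3²) + ((-1)·2 − 2²) = -4 + (-3) + (-6) = -13.
det M (expand along row 1) = 3·(-6) − 1·(-4) + 3·5 = 1.
Characteristic polynomial: λ³ − 4λ² − 13λ − 1 = 0.
Substitute λ = y + (tr M)/3 = y + 1.333333 to remove the quadratic term: y³ + p·y + q = 0 with p = s − (tr M)²/3 = -18.333333 and q = −2(tr M)³/27 + (tr M)·s/3 − det M = -23.074074.
Three real roots ⇒ use the trigonometric (Viète) form: r = 2√(−p/3) = 4.944132, φ = arccos(3q/(p·r)) = arccos(0.763685) = 0.701795 rad.
y_k = r·cos(φ/3 − 2πk/3) for k = 0, 1, 2 gives y = 4.809467, -1.412208, -3.397258.
λ_k = y_k + 1.333333 gives λ = 6.1428, -0.0789, -2.0639 (check: the sum is 4.0000 = tr M).

Hence λ_max = 6.1428 and λ_min = -2.0639.


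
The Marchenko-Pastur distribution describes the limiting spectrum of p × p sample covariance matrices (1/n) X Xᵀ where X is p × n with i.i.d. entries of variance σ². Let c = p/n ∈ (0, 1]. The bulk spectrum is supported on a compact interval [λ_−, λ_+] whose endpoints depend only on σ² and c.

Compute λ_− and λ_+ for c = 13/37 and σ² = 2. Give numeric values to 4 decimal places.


c = 13/37 = 0.351351; √c = 0.592749.
λ_− = σ² (1 − √c)² = 2 · (1 − 0.592749)² = 2 · (0.407251)² = 0.331707.
λ_+ = σ² (1 + √c)² = 2 · (1 + 0.592749)² = 2 · (1.592749)² = 5.073699.

Rounded to 4 decimal places: λ_− ≈ 0.3317, λ_+ ≈ 5.0737.


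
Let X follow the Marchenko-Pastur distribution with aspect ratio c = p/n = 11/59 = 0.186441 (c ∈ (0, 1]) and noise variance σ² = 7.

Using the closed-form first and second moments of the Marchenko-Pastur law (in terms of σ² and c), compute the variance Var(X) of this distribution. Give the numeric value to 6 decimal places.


Recall the MP moments m_1 = E[X] = σ² and m_2 = E[X²] = σ⁴ (1 + c).
m_1 = E[X] = σ² = 7, so m_1² = 49.
m_2 = E[X²] = σ⁴ (1 + c) = 49 · (1 + 0.186441) = 49 · 1.186441 = 58.135593.
(Note m_2 − m_1² simplifies to c · σ⁴ = 0.186441 · 49.)

Var(X) = m_2 − m_1² = 58.135593 − 49 = 9.135593.


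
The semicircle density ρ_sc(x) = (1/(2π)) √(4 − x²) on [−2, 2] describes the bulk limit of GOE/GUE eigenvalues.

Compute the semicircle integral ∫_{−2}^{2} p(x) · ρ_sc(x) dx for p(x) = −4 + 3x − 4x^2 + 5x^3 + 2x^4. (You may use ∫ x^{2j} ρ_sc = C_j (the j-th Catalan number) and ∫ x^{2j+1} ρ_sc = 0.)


Write p(x) = Σ a_i x^i, split into monomials and integrate each against ρ_sc separately.
Using ∫ x^{2j} ρ_sc = C_j = (1/(j+1)) C(2j, j) (Catalan numbers) and ∫ x^{2j+1} ρ_sc = 0 (odd monomials vanish by symmetry):
  i = 0 (even): a_0 · C_{0} = -4 · 1 = -4
  i = 1 (odd): ∫ x^1 ρ_sc = 0 (vanishes)
  i = 2 (even): a_2 · C_{1} = -4 · 1 = -4
  i = 3 (odd): ∫ x^3 ρ_sc = 0 (vanishes)
  i = 4 (even): a_4 · C_{2} = 2 · 2 = 4

Summing the contributions: ∫_{−2}^{2} p(x) ρ_sc(x) dx = (-4) + (-4) + 4 = -4.


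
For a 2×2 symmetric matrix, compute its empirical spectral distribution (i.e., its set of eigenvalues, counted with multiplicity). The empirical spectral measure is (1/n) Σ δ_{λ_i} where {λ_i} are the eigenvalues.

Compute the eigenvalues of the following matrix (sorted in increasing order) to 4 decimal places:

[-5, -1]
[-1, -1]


Since M is real symmetric, both eigenvalues are real; they are the roots of det(λI − M) = λ² − (tr M) λ + det M.
tr M = -5 + (-1) = -6.
det M = (-5)·(-1) − (-1)² = 5 − 1 = 4.
Characteristic polynomial: λ² + 6λ + 4 = 0.
Discriminant Δ = (tr M)² − 4·det M = 36 − 16 = 20; √Δ = 4.472136.
λ = (tr M ± √Δ)/2 = (-6 ± 4.472136)/2, giving (tr M − √Δ)/2 = -5.2361 and (tr M + √Δ)/2 = -0.7639.

Eigenvalues sorted in increasing order: [-5.2361, -0.7639].


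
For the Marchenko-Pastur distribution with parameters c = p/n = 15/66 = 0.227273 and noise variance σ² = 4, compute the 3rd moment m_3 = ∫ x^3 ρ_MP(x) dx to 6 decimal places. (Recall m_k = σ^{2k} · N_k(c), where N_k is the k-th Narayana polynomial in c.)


E[X³] = σ⁶ (1 + 3c + c²) (third MP moment). With σ² = 4 (so σ⁶ = 64) and c = 15/66 = 0.227273: E[X³] = 64 · (1 + 3·0.227273 + (0.227273)²) = 64 · 1.733471.

So E[X^3] = 110.942149.


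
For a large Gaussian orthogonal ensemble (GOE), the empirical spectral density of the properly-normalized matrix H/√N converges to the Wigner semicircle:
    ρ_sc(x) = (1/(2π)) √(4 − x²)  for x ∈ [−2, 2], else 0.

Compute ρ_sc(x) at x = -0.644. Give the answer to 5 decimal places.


ρ_sc(x) = (1/(2π)) √(4 − x²). With x = -0.644:
  4 − x² = 4 − (-0.644)² = 4 − 0.414736 = 3.585264.
  √(4 − x²) = 1.893479.
  1/(2π) = 0.159155.
  ρ_sc(-0.644) = 0.159155 · 1.893479 = 0.301357.

Rounded to 5 decimal places: ρ_sc(-0.644) ≈ 0.30136.


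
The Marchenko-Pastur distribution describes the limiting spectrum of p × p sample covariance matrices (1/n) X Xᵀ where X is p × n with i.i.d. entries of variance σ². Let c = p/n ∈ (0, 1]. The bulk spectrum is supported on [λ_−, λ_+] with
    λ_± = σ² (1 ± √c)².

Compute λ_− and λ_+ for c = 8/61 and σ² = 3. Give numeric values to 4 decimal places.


c = 8/61 = 0.131148; √c = 0.362143.
λ_− = σ² (1 − √c)² = 3 · (1 − 0.362143)² = 3 · (0.637857)² = 1.220585.
λ_+ = σ² (1 + √c)² = 3 · (1 + 0.362143)² = 3 · (1.362143)² = 5.566301.

Rounded to 4 decimal places: λ_− ≈ 1.2206, λ_+ ≈ 5.5663.


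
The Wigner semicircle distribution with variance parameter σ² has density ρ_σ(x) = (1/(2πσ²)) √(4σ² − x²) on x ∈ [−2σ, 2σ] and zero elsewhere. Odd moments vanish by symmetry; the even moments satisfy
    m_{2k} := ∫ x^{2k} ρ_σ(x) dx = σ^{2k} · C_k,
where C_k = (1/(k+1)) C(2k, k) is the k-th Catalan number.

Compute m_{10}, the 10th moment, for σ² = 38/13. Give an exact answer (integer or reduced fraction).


By the scaled semicircle moment identity, m_{2k} = σ^{2k} · C_k with k = 5.
C_5 = (1/(k+1)) · C(2k, k) = (1/6) · C(10, 5) = (1/6) · 252 = 42.
σ^{2k} = (σ²)^k = (38/13)^5 = 79235168/371293.

Therefore m_{10} = σ^{10} · C_5 = (79235168/371293) · 42 = 3327877056/371293.


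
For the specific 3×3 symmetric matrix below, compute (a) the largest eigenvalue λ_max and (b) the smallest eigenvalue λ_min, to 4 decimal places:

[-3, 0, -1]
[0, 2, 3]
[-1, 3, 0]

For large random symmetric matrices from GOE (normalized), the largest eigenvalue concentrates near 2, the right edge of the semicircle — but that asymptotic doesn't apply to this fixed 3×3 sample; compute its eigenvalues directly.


Since M is real symmetric, all three eigenvalues are real; they are the roots of det(λI − M) = λ³ − (tr M) λ² + s λ − det M, where s is the sum of the principal 2×2 minors.
tr M = -3 + 2 + 0 = -1.
s = ((-3)·2 − 0²) + ((-3)·0 − (-1)²) + (2·0 − 3²) = -6 + (-1) + (-9) = -16.
det M (expand along row 1) = (-3)·(-9) − 0·3 + (-1)·2 = 25.
Characteristic polynomial: λ³ + λ² − 16λ − 25 = 0.
Substitute λ = y + (tr M)/3 = y − 0.333333 to remove the quadratic term: y³ + p·y + q = 0 with p = s − (tr M)²/3 = -16.333333 and q = −2(tr M)³/27 + (tr M)·s/3 − det M = -19.592593.
Three real roots ⇒ use the trigonometric (Viète) form: r = 2√(−p/3) = 4.666667, φ = arccos(3q/(p·r)) = arccos(0.771137) = 0.690171 rad.
y_k = r·cos(φ/3 − 2πk/3) for k = 0, 1, 2 gives y = 4.543716, -1.350273, -3.193443.
λ_k = y_k − 0.333333 gives λ = 4.2104, -1.6836, -3.5268 (check: the sum is -1.0000 = tr M).

Hence λ_max = 4.2104 and λ_min = -3.5268.


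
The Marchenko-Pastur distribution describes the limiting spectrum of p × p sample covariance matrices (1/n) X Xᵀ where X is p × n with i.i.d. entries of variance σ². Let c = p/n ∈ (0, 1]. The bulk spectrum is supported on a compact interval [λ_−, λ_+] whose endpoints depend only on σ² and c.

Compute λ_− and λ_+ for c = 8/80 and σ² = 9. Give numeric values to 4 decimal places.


c = 8/80 = 0.100000; √c = 0.316228.
λ_− = σ² (1 − √c)² = 9 · (1 − 0.316228)² = 9 · (0.683772)² = 4.207900.
λ_+ = σ² (1 + √c)² = 9 · (1 + 0.316228)² = 9 · (1.316228)² = 15.592100.

Rounded to 4 decimal places: λ_− ≈ 4.2079, λ_+ ≈ 15.5921.


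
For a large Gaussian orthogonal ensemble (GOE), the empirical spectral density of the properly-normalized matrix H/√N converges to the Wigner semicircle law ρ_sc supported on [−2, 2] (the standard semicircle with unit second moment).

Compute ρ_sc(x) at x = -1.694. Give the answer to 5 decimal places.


ρ_sc(x) = (1/(2π)) √(4 − x²). With x = -1.694:
  4 − x² = 4 − (-1.694)² = 4 − 2.869636 = 1.130364.
  √(4 − x²) = 1.063186.
  1/(2π) = 0.159155.
  ρ_sc(-1.694) = 0.159155 · 1.063186 = 0.169211.

Rounded to 5 decimal places: ρ_sc(-1.694) ≈ 0.16921.


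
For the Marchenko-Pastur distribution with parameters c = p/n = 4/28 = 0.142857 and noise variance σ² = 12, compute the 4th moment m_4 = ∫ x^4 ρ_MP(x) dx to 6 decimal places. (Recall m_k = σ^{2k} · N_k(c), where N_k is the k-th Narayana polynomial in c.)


E[X⁴] = σ⁸ (1 + 6c + 6c² + c³) (fourth MP moment). With σ² = 12 (so σ⁸ = 20736) and c = 4/28 = 0.142857: E[X⁴] = 20736 · (1 + 6·0.142857 + 6·(0.142857)² + (0.142857)³) = 20736 · 1.982507.

So E[X^4] = 41109.271137.


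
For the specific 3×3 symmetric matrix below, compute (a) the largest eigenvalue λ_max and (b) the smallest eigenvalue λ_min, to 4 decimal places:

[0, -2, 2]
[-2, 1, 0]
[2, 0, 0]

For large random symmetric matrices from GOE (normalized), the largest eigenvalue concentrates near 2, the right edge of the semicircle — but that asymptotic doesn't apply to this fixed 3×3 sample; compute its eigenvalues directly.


Since M is real symmetric, all three eigenvalues are real; they are the roots of det(λI − M) = λ³ − (tr M) λ² + s λ − det M, where s is the sum of the principal 2×2 minors.
tr M = 0 + 1 + 0 = 1.
s = (0·1 − (-2)²) + (0·0 − 2²) + (1·0 − 0²) = -4 + (-4) + 0 = -8.
det M (expand along row 1) = 0·0 − (-2)·0 + 2·(-2) = -4.
Characteristic polynomial: λ³ − λ² − 8λ + 4 = 0.
Substitute λ = y + (tr M)/3 = y + 0.333333 to remove the quadratic term: y³ + p·y + q = 0 with p = s − (tr M)²/3 = -8.333333 and q = −2(tr M)³/27 + (tr M)·s/3 − det M = 1.259259.
Three real roots ⇒ use the trigonometric (Viète) form: r = 2√(−p/3) = 3.333333, φ = arccos(3q/(p·r)) = arccos(-0.136000) = 1.707219 rad.
y_k = r·cos(φ/3 − 2πk/3) for k = 0, 1, 2 gives y = 2.808003, 0.151529, -2.959531.
λ_k = y_k + 0.333333 gives λ = 3.1413, 0.4849, -2.6262 (check: the sum is 1.0000 = tr M).

Hence λ_max = 3.1413 and λ_min = -2.6262.


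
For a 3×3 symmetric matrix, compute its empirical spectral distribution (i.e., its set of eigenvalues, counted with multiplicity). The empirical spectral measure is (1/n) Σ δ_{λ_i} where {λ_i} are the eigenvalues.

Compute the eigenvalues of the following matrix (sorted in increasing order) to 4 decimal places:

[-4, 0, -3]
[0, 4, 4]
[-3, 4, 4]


Since M is real symmetric, all three eigenvalues are real; they are the roots of det(λI − M) = λ³ − (tr M) λ² + s λ − det M, where s is the sum of the principal 2×2 minors.
tr M = -4 + 4 + 4 = 4.
s = ((-4)·4 − 0²) + ((-4)·4 − (-3)²) + (4·4 − 4²) = -16 + (-25) + 0 = -41.
det M (expand along row 1) = (-4)·0 − 0·12 + (-3)·12 = -36.
Characteristic polynomial: λ³ − 4λ² − 41λ + 36 = 0.
Substitute λ = y + (tr M)/3 = y + 1.333333 to remove the quadratic term: y³ + p·y + q = 0 with p = s − (tr M)²/3 = -46.333333 and q = −2(tr M)³/27 + (tr M)·s/3 − det M = -23.407407.
Three real roots ⇒ use the trigonometric (Viète) form: r = 2√(−p/3) = 7.859884, φ = arccos(3q/(p·r)) = arccos(0.192826) = 1.376755 rad.
y_k = r·cos(φ/3 − 2πk/3) for k = 0, 1, 2 gives y = 7.046639, -0.508026, -6.538613.
λ_k = y_k + 1.333333 gives λ = 8.3800, 0.8253, -5.2053 (check: the sum is 4.0000 = tr M).

Eigenvalues sorted in increasing order: [-5.2053, 0.8253, 8.3800].


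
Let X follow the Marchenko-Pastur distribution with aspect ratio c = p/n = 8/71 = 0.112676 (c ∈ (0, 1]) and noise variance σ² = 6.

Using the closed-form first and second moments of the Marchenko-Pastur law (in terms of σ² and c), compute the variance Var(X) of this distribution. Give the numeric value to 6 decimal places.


Recall the MP moments m_1 = E[X] = σ² and m_2 = E[X²] = σ⁴ (1 + c).
m_1 = E[X] = σ² = 6, so m_1² = 36.
m_2 = E[X²] = σ⁴ (1 + c) = 36 · (1 + 0.112676) = 36 · 1.112676 = 40.056338.
(Note m_2 − m_1² simplifies to c · σ⁴ = 0.112676 · 36.)

Var(X) = m_2 − m_1² = 40.056338 − 36 = 4.056338.


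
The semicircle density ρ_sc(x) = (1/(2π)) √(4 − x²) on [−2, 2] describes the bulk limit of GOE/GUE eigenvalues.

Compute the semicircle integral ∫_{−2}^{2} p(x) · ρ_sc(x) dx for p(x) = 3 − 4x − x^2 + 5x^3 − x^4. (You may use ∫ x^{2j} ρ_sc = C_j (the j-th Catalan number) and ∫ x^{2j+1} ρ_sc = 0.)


Write p(x) = Σ a_i x^i, split into monomials and integrate each against ρ_sc separately.
Using ∫ x^{2j} ρ_sc = C_j = (1/(j+1)) C(2j, j) (Catalan numbers) and ∫ x^{2j+1} ρ_sc = 0 (odd monomials vanish by symmetry):
  i = 0 (even): a_0 · C_{0} = 3 · 1 = 3
  i = 1 (odd): ∫ x^1 ρ_sc = 0 (vanishes)
  i = 2 (even): a_2 · C_{1} = -1 · 1 = -1
  i = 3 (odd): ∫ x^3 ρ_sc = 0 (vanishes)
  i = 4 (even): a_4 · C_{2} = -1 · 2 = -2

Summing the contributions: ∫_{−2}^{2} p(x) ρ_sc(x) dx = 3 + (-1) + (-2) = 0.


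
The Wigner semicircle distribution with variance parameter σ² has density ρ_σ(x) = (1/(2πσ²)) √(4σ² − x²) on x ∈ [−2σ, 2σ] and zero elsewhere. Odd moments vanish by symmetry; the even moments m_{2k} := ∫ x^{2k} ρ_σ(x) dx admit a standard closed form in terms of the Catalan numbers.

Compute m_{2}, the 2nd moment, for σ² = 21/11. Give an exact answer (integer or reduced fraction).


By the scaled semicircle moment identity, m_{2k} = σ^{2k} · C_k with k = 1.
C_1 = (1/(k+1)) · C(2k, k) = (1/2) · C(2, 1) = (1/2) · 2 = 1.
σ^{2k} = (σ²)^k = (21/11)^1 = 21/11.

Therefore m_{2} = σ^{2} · C_1 = (21/11) · 1 = 21/11.


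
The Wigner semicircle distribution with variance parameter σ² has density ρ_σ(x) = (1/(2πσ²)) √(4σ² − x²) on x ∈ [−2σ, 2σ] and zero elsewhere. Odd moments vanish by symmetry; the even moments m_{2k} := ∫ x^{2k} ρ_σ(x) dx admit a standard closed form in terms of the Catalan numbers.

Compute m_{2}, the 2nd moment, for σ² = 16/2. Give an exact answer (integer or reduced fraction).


By the scaled semicircle moment identity, m_{2k} = σ^{2k} · C_k with k = 1.
C_1 = (1/(k+1)) · C(2k, k) = (1/2) · C(2, 1) = (1/2) · 2 = 1.
σ^{2k} = (σ²)^k = (16/2)^1 = 8.

Therefore m_{2} = σ^{2} · C_1 = 8 · 1 = 8.


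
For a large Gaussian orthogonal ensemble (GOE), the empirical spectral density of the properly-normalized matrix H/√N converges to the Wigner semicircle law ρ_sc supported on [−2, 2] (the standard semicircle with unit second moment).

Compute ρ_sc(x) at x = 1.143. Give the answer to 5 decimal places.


ρ_sc(x) = (1/(2π)) √(4 − x²). With x = 1.143:
  4 − x² = 4 − (1.143)² = 4 − 1.306449 = 2.693551.
  √(4 − x²) = 1.641204.
  1/(2π) = 0.159155.
  ρ_sc(1.143) = 0.159155 · 1.641204 = 0.261206.

Rounded to 5 decimal places: ρ_sc(1.143) ≈ 0.26121.


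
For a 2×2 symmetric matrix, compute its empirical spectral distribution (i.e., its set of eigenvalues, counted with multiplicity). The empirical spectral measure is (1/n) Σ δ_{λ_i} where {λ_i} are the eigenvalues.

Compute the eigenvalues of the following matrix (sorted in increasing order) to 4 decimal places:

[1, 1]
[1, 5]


Since M is real symmetric, both eigenvalues are real; they are the roots of det(λI − M) = λ² − (tr M) λ + det M.
tr M = 1 + 5 = 6.
det M = 1·5 − 1² = 5 − 1 = 4.
Characteristic polynomial: λ² − 6λ + 4 = 0.
Discriminant Δ = (tr M)² − 4·det M = 36 − 16 = 20; √Δ = 4.472136.
λ = (tr M ± √Δ)/2 = (6 ± 4.472136)/2, giving (tr M − √Δ)/2 = 0.7639 and (tr M + √Δ)/2 = 5.2361.

Eigenvalues sorted in increasing order: [0.7639, 5.2361].


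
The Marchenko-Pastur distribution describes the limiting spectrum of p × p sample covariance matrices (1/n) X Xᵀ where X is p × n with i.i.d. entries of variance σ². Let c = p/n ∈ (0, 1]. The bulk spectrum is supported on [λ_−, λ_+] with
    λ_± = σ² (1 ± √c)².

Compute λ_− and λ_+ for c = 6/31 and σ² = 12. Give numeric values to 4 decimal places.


c = 6/31 = 0.193548; √c = 0.439941.
λ_− = σ² (1 − √c)² = 12 · (1 − 0.439941)² = 12 · (0.560059)² = 3.763988.
λ_+ = σ² (1 + √c)² = 12 · (1 + 0.439941)² = 12 · (1.439941)² = 24.881173.

Rounded to 4 decimal places: λ_− ≈ 3.7640, λ_+ ≈ 24.8812.


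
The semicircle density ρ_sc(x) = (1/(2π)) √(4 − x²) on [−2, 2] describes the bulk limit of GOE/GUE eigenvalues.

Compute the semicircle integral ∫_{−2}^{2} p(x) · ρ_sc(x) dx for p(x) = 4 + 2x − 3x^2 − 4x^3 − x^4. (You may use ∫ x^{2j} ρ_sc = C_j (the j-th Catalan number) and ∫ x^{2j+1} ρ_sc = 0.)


Write p(x) = Σ a_i x^i, split into monomials and integrate each against ρ_sc separately.
Using ∫ x^{2j} ρ_sc = C_j = (1/(j+1)) C(2j, j) (Catalan numbers) and ∫ x^{2j+1} ρ_sc = 0 (odd monomials vanish by symmetry):
  i = 0 (even): a_0 · C_{0} = 4 · 1 = 4
  i = 1 (odd): ∫ x^1 ρ_sc = 0 (vanishes)
  i = 2 (even): a_2 · C_{1} = -3 · 1 = -3
  i = 3 (odd): ∫ x^3 ρ_sc = 0 (vanishes)
  i = 4 (even): a_4 · C_{2} = -1 · 2 = -2

Summing the contributions: ∫_{−2}^{2} p(x) ρ_sc(x) dx = 4 + (-3) + (-2) = -1.


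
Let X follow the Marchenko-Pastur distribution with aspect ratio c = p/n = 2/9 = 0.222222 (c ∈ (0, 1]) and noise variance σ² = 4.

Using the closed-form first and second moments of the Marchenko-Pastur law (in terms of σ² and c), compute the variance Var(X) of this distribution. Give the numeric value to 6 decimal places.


Recall the MP moments m_1 = E[X] = σ² and m_2 = E[X²] = σ⁴ (1 + c).
m_1 = E[X] = σ² = 4, so m_1² = 16.
m_2 = E[X²] = σ⁴ (1 + c) = 16 · (1 + 0.222222) = 16 · 1.222222 = 19.555556.
(Note m_2 − m_1² simplifies to c · σ⁴ = 0.222222 · 16.)

Var(X) = m_2 − m_1² = 19.555556 − 16 = 3.555556.


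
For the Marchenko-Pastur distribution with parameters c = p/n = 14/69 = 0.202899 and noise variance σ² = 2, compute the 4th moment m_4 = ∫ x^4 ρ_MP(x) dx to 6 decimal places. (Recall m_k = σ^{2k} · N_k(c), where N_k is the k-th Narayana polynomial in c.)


E[X⁴] = σ⁸ (1 + 6c + 6c² + c³) (fourth MP moment). With σ² = 2 (so σ⁸ = 16) and c = 14/69 = 0.202899: E[X⁴] = 16 · (1 + 6·0.202899 + 6·(0.202899)² + (0.202899)³) = 16 · 2.472751.

So E[X^4] = 39.564018.


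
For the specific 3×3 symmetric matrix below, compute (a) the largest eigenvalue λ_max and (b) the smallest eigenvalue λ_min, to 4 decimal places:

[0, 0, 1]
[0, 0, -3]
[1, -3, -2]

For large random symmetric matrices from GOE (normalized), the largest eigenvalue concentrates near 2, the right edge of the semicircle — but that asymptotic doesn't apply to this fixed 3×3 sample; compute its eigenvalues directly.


Since M is real symmetric, all three eigenvalues are real; they are the roots of det(λI − M) = λ³ − (tr M) λ² + s λ − det M, where s is the sum of the principal 2×2 minors.
tr M = 0 + 0 + (-2) = -2.
s = (0·0 − 0²) + (0·(-2) − 1²) + (0·(-2) − (-3)²) = 0 + (-1) + (-9) = -10.
det M (expand along row 1) = 0·(-9) − 0·3 + 1·0 = 0.
Characteristic polynomial: λ³ + 2λ² − 10λ = 0.
Substitute λ = y + (tr M)/3 = y − 0.666667 to remove the quadratic term: y³ + p·y + q = 0 with p = s − (tr M)²/3 = -11.333333 and q = −2(tr M)³/27 + (tr M)·s/3 − det M = 7.259259.
Three real roots ⇒ use the trigonometric (Viète) form: r = 2√(−p/3) = 3.887301, φ = arccos(3q/(p·r)) = arccos(-0.494319) = 2.087848 rad.
y_k = r·cos(φ/3 − 2πk/3) for k = 0, 1, 2 gives y = 2.983291, 0.666667, -3.649958.
λ_k = y_k − 0.666667 gives λ = 2.3166, 0.0000, -4.3166 (check: the sum is -2.0000 = tr M).

Hence λ_max = 2.3166 and λ_min = -4.3166.


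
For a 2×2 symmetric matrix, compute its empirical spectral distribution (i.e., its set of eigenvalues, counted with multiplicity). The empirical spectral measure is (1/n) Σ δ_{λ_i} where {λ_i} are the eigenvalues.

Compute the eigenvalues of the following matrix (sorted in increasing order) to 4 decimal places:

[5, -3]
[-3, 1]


Since M is real symmetric, both eigenvalues are real; they are the roots of det(λI − M) = λ² − (tr M) λ + det M.
tr M = 5 + 1 = 6.
det M = 5·1 − (-3)² = 5 − 9 = -4.
Characteristic polynomial: λ² − 6λ − 4 = 0.
Discriminant Δ = (tr M)² − 4·det M = 36 − (-16) = 52; √Δ = 7.211103.
λ = (tr M ± √Δ)/2 = (6 ± 7.211103)/2, giving (tr M − √Δ)/2 = -0.6056 and (tr M + √Δ)/2 = 6.6056.

Eigenvalues sorted in increasing order: [-0.6056, 6.6056].


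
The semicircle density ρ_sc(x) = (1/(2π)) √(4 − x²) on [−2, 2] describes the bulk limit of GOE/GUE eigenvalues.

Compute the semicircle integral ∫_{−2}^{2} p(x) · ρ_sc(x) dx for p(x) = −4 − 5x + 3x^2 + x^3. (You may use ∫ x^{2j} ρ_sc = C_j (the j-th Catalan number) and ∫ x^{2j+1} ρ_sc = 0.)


Write p(x) = Σ a_i x^i, split into monomials and integrate each against ρ_sc separately.
Using ∫ x^{2j} ρ_sc = C_j = (1/(j+1)) C(2j, j) (Catalan numbers) and ∫ x^{2j+1} ρ_sc = 0 (odd monomials vanish by symmetry):
  i = 0 (even): a_0 · C_{0} = -4 · 1 = -4
  i = 1 (odd): ∫ x^1 ρ_sc = 0 (vanishes)
  i = 2 (even): a_2 · C_{1} = 3 · 1 = 3
  i = 3 (odd): ∫ x^3 ρ_sc = 0 (vanishes)

Summing the contributions: ∫_{−2}^{2} p(x) ρ_sc(x) dx = (-4) + 3 = -1.


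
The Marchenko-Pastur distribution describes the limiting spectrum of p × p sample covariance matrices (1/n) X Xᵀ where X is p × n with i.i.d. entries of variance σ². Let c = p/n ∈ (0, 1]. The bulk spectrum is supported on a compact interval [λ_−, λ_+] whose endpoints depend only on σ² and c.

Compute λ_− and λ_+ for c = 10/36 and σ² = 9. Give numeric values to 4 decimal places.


c = 10/36 = 0.277778; √c = 0.527046.
λ_− = σ² (1 − √c)² = 9 · (1 − 0.527046)² = 9 · (0.472954)² = 2.013167.
λ_+ = σ² (1 + √c)² = 9 · (1 + 0.527046)² = 9 · (1.527046)² = 20.986833.

Rounded to 4 decimal places: λ_− ≈ 2.0132, λ_+ ≈ 20.9868.


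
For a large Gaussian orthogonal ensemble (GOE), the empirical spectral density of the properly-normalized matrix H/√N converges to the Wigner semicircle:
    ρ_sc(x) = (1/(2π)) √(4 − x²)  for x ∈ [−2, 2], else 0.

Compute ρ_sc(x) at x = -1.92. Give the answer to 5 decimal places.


ρ_sc(x) = (1/(2π)) √(4 − x²). With x = -1.92:
  4 − x² = 4 − (-1.92)² = 4 − 3.686400 = 0.313600.
  √(4 − x²) = 0.560000.
  1/(2π) = 0.159155.
  ρ_sc(-1.92) = 0.159155 · 0.560000 = 0.089127.

Rounded to 5 decimal places: ρ_sc(-1.92) ≈ 0.08913.


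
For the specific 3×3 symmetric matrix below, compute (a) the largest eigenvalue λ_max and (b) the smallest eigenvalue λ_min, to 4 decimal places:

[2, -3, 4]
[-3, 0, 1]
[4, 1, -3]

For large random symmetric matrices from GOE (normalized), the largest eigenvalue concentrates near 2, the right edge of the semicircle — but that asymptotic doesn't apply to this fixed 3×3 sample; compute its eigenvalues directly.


Since M is real symmetric, all three eigenvalues are real; they are the roots of det(λI − M) = λ³ − (tr M) λ² + s λ − det M, where s is the sum of the principal 2×2 minors.
tr M = 2 + 0 + (-3) = -1.
s = (2·0 − (-3)²) + (2·(-3) − 4²) + (0·(-3) − 1²) = -9 + (-22) + (-1) = -32.
det M (expand along row 1) = 2·(-1) − (-3)·5 + 4·(-3) = 1.
Characteristic polynomial: λ³ + λ² − 32λ − 1 = 0.
Substitute λ = y + (tr M)/3 = y − 0.333333 to remove the quadratic term: y³ + p·y + q = 0 with p = s − (tr M)²/3 = -32.333333 and q = −2(tr M)³/27 + (tr M)·s/3 − det M = 9.740741.
Three real roots ⇒ use the trigonometric (Viète) form: r = 2√(−p/3) = 6.565905, φ = arccos(3q/(p·r)) = arccos(-0.137647) = 1.708882 rad.
y_k = r·cos(φ/3 − 2πk/3) for k = 0, 1, 2 gives y = 5.529162, 0.302113, -5.831275.
λ_k = y_k − 0.333333 gives λ = 5.1958, -0.0312, -6.1646 (check: the sum is -1.0000 = tr M).

Hence λ_max = 5.1958 and λ_min = -6.1646.


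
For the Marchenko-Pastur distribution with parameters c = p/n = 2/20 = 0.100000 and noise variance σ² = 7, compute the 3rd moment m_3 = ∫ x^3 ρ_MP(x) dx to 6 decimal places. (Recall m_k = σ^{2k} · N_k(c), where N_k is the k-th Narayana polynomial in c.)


E[X³] = σ⁶ (1 + 3c + c²) (third MP moment). With σ² = 7 (so σ⁶ = 343) and c = 2/20 = 0.100000: E[X³] = 343 · (1 + 3·0.100000 + (0.100000)²) = 343 · 1.310000.

So E[X^3] = 449.330000.


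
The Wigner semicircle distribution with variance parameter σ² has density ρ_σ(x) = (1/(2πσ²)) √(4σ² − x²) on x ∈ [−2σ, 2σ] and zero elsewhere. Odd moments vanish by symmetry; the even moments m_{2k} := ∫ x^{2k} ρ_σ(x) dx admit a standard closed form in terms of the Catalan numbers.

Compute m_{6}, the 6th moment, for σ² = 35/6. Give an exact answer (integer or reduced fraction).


By the scaled semicircle moment identity, m_{2k} = σ^{2k} · C_k with k = 3.
C_3 = (1/(k+1)) · C(2k, k) = (1/4) · C(6, 3) = (1/4) · 20 = 5.
σ^{2k} = (σ²)^k = (35/6)^3 = 42875/216.

Therefore m_{6} = σ^{6} · C_3 = (42875/216) · 5 = 214375/216.


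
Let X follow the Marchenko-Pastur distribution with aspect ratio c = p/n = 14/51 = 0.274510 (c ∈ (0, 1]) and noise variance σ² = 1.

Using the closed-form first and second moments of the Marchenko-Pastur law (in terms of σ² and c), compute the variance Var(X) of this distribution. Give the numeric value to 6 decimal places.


Recall the MP moments m_1 = E[X] = σ² and m_2 = E[X²] = σ⁴ (1 + c).
m_1 = E[X] = σ² = 1, so m_1² = 1.
m_2 = E[X²] = σ⁴ (1 + c) = 1 · (1 + 0.274510) = 1 · 1.274510 = 1.274510.
(Note m_2 − m_1² simplifies to c · σ⁴ = 0.274510 · 1.)

Var(X) = m_2 − m_1² = 1.274510 − 1 = 0.274510.


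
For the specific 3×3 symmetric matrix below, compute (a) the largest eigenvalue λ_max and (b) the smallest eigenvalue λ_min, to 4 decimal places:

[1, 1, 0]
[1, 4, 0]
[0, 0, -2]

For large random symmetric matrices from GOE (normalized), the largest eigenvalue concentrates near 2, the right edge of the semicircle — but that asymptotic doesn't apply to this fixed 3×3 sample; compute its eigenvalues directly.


Since M is real symmetric, all three eigenvalues are real; they are the roots of det(λI − M) = λ³ − (tr M) λ² + s λ − det M, where s is the sum of the principal 2×2 minors.
tr M = 1 + 4 + (-2) = 3.
s = (1·4 − 1²) + (1·(-2) − 0²) + (4·(-2) − 0²) = 3 + (-2) + (-8) = -7.
det M (expand along row 1) = 1·(-8) − 1·(-2) + 0·0 = -6.
Characteristic polynomial: λ³ − 3λ² − 7λ + 6 = 0.
Substitute λ = y + (tr M)/3 = y + 1.000000 to remove the quadratic term: y³ + p·y + q = 0 with p = s − (tr M)²/3 = -10.000000 and q = −2(tr M)³/27 + (tr M)·s/3 − det M = -3.000000.
Three real roots ⇒ use the trigonometric (Viète) form: r = 2√(−p/3) = 3.651484, φ = arccos(3q/(p·r)) = arccos(0.246475) = 1.321755 rad.
y_k = r·cos(φ/3 − 2πk/3) for k = 0, 1, 2 gives y = 3.302776, -0.302776, -3.000000.
λ_k = y_k + 1.000000 gives λ = 4.3028, 0.6972, -2.0000 (check: the sum is 3.0000 = tr M).

Hence λ_max = 4.3028 and λ_min = -2.0000.


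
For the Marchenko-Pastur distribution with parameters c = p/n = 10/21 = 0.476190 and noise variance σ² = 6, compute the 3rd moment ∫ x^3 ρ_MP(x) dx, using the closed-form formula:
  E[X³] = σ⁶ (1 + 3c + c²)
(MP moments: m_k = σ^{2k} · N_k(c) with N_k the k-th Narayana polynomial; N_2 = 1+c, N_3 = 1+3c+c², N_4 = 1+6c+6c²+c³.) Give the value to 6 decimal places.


E[X³] = σ⁶ (1 + 3c + c²) (third MP moment). With σ² = 6 (so σ⁶ = 216) and c = 10/21 = 0.476190: E[X³] = 216 · (1 + 3·0.476190 + (0.476190)²) = 216 · 2.655329.

So E[X^3] = 573.551020.


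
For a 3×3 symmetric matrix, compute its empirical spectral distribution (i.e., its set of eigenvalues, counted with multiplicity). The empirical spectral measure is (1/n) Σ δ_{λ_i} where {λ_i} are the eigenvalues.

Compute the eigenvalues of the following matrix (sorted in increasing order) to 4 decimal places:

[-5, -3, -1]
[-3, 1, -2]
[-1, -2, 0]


Since M is real symmetric, all three eigenvalues are real; they are the roots of det(λI − M) = λ³ − (tr M) λ² + s λ − det M, where s is the sum of the principal 2×2 minors.
tr M = -5 + 1 + 0 = -4.
s = ((-5)·1 − (-3)²) + ((-5)·0 − (-1)²) + (1·0 − (-2)²) = -14 + (-1) + (-4) = -19.
det M (expand along row 1) = (-5)·(-4) − (-3)·(-2) + (-1)·7 = 7.
Characteristic polynomial: λ³ + 4λ² − 19λ − 7 = 0.
Substitute λ = y + (tr M)/3 = y − 1.333333 to remove the quadratic term: y³ + p·y + q = 0 with p = s − (tr M)²/3 = -24.333333 and q = −2(tr M)³/27 + (tr M)·s/3 − det M = 23.074074.
Three real roots ⇒ use the trigonometric (Viète) form: r = 2√(−p/3) = 5.696002, φ = arccos(3q/(p·r)) = arccos(-0.499429) = 2.093736 rad.
y_k = r·cos(φ/3 − 2πk/3) for k = 0, 1, 2 gives y = 4.364195, 0.987868, -5.352063.
λ_k = y_k − 1.333333 gives λ = 3.0309, -0.3455, -6.6854 (check: the sum is -4.0000 = tr M).

Eigenvalues sorted in increasing order: [-6.6854, -0.3455, 3.0309].


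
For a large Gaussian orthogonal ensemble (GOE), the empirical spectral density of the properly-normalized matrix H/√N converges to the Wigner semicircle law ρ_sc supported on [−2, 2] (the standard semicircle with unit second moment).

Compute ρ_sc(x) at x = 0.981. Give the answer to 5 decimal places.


ρ_sc(x) = (1/(2π)) √(4 − x²). With x = 0.981:
  4 − x² = 4 − (0.981)² = 4 − 0.962361 = 3.037639.
  √(4 − x²) = 1.742882.
  1/(2π) = 0.159155.
  ρ_sc(0.981) = 0.159155 · 1.742882 = 0.277388.

Rounded to 5 decimal places: ρ_sc(0.981) ≈ 0.27739.


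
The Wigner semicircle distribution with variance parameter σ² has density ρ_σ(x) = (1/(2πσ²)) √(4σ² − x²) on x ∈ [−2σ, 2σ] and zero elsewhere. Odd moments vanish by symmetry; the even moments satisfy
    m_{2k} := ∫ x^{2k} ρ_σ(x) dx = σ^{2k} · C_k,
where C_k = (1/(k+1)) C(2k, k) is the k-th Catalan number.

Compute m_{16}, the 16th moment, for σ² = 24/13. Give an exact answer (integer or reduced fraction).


By the scaled semicircle moment identity, m_{2k} = σ^{2k} · C_k with k = 8.
C_8 = (1/(k+1)) · C(2k, k) = (1/9) · C(16, 8) = (1/9) · 12870 = 1430.
σ^{2k} = (σ²)^k = (24/13)^8 = 110075314176/815730721.

Therefore m_{16} = σ^{16} · C_8 = (110075314176/815730721) · 1430 = 12108284559360/62748517.


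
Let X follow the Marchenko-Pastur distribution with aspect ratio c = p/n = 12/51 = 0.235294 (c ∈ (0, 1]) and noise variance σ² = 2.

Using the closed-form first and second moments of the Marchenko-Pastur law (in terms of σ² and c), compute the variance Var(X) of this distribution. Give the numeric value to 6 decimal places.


Recall the MP moments m_1 = E[X] = σ² and m_2 = E[X²] = σ⁴ (1 + c).
m_1 = E[X] = σ² = 2, so m_1² = 4.
m_2 = E[X²] = σ⁴ (1 + c) = 4 · (1 + 0.235294) = 4 · 1.235294 = 4.941176.
(Note m_2 − m_1² simplifies to c · σ⁴ = 0.235294 · 4.)

Var(X) = m_2 − m_1² = 4.941176 − 4 = 0.941176.


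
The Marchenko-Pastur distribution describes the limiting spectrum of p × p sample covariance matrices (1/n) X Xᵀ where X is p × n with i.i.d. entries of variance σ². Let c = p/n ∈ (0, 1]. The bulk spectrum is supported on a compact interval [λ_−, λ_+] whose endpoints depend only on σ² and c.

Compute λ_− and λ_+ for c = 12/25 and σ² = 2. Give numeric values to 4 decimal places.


c = 12/25 = 0.480000; √c = 0.692820.
λ_− = σ² (1 − √c)² = 2 · (1 − 0.692820)² = 2 · (0.307180)² = 0.188719.
λ_+ = σ² (1 + √c)² = 2 · (1 + 0.692820)² = 2 · (1.692820)² = 5.731281.

Rounded to 4 decimal places: λ_− ≈ 0.1887, λ_+ ≈ 5.7313.


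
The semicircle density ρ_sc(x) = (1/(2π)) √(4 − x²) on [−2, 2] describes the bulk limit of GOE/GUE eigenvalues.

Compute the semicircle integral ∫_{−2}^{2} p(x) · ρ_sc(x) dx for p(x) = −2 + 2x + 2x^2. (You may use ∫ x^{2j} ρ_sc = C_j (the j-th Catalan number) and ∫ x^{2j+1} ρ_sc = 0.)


Write p(x) = Σ a_i x^i, split into monomials and integrate each against ρ_sc separately.
Using ∫ x^{2j} ρ_sc = C_j = (1/(j+1)) C(2j, j) (Catalan numbers) and ∫ x^{2j+1} ρ_sc = 0 (odd monomials vanish by symmetry):
  i = 0 (even): a_0 · C_{0} = -2 · 1 = -2
  i = 1 (odd): ∫ x^1 ρ_sc = 0 (vanishes)
  i = 2 (even): a_2 · C_{1} = 2 · 1 = 2

Summing the contributions: ∫_{−2}^{2} p(x) ρ_sc(x) dx = (-2) + 2 = 0.
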